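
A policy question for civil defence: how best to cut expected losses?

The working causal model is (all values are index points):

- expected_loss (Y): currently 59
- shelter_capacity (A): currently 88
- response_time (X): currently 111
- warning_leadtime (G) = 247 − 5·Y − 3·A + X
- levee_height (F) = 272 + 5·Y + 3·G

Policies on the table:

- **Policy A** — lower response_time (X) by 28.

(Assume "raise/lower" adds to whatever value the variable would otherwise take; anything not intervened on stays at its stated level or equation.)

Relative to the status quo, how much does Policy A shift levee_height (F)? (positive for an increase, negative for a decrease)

-84

Baseline:
  Y = 59
  A = 88
  X = 111
  G = 247 − 5·59 − 3·88 + 111 = -201
  F = 272 + 5·59 + 3·(-201) = -36
Policy A (X − 28):
  Y = 59
  A = 88
  X = 111 − 28 = 83
  G = 247 − 5·59 − 3·88 + 83 = -229
  F = 272 + 5·59 + 3·(-229) = -120
Change in F: -120 − (-36) = -84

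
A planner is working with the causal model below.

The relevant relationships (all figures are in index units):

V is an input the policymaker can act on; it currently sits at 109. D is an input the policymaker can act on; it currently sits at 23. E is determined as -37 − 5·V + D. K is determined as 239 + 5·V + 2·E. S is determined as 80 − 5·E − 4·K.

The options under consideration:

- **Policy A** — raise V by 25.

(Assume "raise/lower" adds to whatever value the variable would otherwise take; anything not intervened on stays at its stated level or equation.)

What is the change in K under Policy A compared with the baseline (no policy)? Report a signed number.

-125

Baseline:
  V = 109
  D = 23
  E = -37 − 5·109 + 23 = -559
  K = 239 + 5·109 + 2·(-559) = -334
Policy A (V + 25):
  V = 109 + 25 = 134
  D = 23
  E = -37 − 5·134 + 23 = -684
  K = 239 + 5·134 + 2·(-684) = -459
Change in K: -459 − (-334) = -125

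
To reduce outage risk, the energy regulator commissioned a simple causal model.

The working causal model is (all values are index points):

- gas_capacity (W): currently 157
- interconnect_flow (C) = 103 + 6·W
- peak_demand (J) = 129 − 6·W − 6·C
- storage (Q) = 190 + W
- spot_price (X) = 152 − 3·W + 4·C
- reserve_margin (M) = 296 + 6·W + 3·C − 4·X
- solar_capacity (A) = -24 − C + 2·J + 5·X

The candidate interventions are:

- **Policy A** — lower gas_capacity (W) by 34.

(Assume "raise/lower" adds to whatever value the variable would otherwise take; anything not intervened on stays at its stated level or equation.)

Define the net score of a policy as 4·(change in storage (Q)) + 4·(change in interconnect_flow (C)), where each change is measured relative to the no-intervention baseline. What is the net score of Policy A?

Baseline:
  W = 157
  C = 103 + 6·157 = 1045
  Q = 190 + 157 = 347
Policy A (W − 34):
  W = 157 − 34 = 123
  C = 103 + 6·123 = 841
  Q = 190 + 123 = 313
ΔQ = 313 − 347 = -34; ΔC = 841 − 1045 = -204
Score = 4·(-34) + 4·(-204) = -952

-952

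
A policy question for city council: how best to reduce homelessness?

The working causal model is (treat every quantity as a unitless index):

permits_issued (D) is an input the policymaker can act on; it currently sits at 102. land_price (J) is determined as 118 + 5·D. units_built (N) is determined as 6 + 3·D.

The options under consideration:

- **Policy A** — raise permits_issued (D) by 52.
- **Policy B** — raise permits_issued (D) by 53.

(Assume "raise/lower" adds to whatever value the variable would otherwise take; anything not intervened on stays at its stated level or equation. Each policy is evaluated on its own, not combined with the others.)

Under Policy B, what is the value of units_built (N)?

Policy B (D + 53):
  D = 102 + 53 = 155
  N = 6 + 3·155 = 471

471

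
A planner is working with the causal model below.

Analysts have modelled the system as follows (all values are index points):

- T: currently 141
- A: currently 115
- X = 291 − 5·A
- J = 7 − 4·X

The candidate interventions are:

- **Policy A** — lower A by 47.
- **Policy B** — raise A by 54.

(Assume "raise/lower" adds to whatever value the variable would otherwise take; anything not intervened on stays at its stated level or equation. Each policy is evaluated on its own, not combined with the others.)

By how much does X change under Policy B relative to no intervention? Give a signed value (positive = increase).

Baseline:
  A = 115
  X = 291 − 5·115 = -284
Policy B (A + 54):
  A = 115 + 54 = 169
  X = 291 − 5·169 = -554
Change in X: -554 − (-284) = -270

-270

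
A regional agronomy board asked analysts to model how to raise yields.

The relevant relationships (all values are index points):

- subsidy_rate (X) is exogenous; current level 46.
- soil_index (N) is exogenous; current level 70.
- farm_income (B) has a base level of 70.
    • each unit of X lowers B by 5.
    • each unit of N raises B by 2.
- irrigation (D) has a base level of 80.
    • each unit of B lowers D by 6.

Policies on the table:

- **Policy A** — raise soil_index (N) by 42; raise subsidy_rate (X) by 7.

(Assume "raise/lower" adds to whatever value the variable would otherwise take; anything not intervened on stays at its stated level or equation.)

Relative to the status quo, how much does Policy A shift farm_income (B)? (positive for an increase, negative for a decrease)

49

Baseline:
  X = 46
  N = 70
  B = 70 − 5·46 + 2·70 = -20
Policy A (N + 42, X + 7):
  X = 46 + 7 = 53
  N = 70 + 42 = 112
  B = 70 − 5·53 + 2·112 = 29
Change in B: 29 − (-20) = 49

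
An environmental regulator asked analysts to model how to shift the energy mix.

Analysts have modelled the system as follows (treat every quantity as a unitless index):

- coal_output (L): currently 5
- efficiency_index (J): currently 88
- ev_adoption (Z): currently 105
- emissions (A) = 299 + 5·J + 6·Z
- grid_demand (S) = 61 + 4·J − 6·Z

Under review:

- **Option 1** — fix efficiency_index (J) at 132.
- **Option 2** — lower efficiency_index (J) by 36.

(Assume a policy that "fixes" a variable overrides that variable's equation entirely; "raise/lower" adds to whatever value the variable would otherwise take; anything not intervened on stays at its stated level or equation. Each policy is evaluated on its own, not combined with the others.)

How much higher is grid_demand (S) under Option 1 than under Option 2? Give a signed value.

Option 1 (J := 132):
  J = 132
  Z = 105
  S = 61 + 4·132 − 6·105 = -41
Option 2 (J − 36):
  J = 88 − 36 = 52
  Z = 105
  S = 61 + 4·52 − 6·105 = -361
S: -41 − (-361) = 320

320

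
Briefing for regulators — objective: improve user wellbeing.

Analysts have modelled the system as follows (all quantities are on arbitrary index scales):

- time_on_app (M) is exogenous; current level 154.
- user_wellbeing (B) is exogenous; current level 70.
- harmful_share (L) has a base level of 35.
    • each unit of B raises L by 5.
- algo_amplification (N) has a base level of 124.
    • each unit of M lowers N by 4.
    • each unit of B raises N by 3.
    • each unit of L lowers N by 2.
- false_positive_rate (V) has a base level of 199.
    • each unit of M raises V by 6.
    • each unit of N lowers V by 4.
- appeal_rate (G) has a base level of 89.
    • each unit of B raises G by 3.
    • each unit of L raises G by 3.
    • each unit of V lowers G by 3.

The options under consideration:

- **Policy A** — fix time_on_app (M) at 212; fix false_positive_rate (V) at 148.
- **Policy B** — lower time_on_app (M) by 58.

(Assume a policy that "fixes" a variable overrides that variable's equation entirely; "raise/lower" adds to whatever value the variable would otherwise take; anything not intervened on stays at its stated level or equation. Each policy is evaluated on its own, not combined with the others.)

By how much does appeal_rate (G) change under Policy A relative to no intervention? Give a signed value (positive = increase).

Baseline:
  M = 154
  B = 70
  L = 35 + 5·70 = 385
  N = 124 − 4·154 + 3·70 − 2·385 = -1052
  V = 199 + 6·154 − 4·(-1052) = 5331
  G = 89 + 3·70 + 3·385 − 3·5331 = -14539
Policy A (M := 212, V := 148):
  M = 212
  B = 70
  L = 35 + 5·70 = 385
  N = 124 − 4·212 + 3·70 − 2·385 = -1284
  V = 148
  G = 89 + 3·70 + 3·385 − 3·148 = 1010
Change in G: 1010 − (-14539) = 15549

15549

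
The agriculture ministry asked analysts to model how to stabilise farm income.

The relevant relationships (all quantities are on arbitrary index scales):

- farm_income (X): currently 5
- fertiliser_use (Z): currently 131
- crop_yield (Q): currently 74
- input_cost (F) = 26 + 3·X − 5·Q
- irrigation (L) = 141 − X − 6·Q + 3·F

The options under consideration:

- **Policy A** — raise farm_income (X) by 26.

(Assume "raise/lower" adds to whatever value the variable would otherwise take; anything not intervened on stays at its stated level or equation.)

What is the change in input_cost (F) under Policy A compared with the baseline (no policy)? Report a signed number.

78

Baseline:
  X = 5
  Q = 74
  F = 26 + 3·5 − 5·74 = -329
Policy A (X + 26):
  X = 5 + 26 = 31
  Q = 74
  F = 26 + 3·31 − 5·74 = -251
Change in F: -251 − (-329) = 78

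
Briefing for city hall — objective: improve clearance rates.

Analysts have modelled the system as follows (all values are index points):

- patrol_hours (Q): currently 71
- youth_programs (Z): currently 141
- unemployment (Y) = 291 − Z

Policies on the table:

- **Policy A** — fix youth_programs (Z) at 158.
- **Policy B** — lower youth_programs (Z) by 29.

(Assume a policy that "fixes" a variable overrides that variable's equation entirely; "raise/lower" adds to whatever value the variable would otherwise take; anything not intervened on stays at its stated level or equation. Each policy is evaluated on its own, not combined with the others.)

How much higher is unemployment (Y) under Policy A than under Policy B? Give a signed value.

-46

Policy A (Z := 158):
  Z = 158
  Y = 291 − 158 = 133
Policy B (Z − 29):
  Z = 141 − 29 = 112
  Y = 291 − 112 = 179
Y: 133 − 179 = -46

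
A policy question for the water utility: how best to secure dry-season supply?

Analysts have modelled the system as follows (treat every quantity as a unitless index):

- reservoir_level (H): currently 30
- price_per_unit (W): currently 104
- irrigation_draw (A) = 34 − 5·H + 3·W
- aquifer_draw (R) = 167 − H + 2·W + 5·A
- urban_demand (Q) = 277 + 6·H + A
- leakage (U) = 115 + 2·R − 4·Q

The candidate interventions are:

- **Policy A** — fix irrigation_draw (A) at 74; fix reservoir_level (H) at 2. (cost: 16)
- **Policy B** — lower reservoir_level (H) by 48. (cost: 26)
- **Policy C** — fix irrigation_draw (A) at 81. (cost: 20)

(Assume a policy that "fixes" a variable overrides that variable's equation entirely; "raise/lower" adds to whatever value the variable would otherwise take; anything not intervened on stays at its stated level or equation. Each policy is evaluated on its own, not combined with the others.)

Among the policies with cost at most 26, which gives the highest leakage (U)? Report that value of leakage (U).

2841

Policy A (A := 74, H := 2):
  H = 2
  W = 104
  A = 74
  R = 167 − 2 + 2·104 + 5·74 = 743
  Q = 277 + 6·2 + 74 = 363
  U = 115 + 2·743 − 4·363 = 149
Policy B (H − 48):
  H = 30 − 48 = -18
  W = 104
  A = 34 − 5·(-18) + 3·104 = 436
  R = 167 − (-18) + 2·104 + 5·436 = 2573
  Q = 277 + 6·(-18) + 436 = 605
  U = 115 + 2·2573 − 4·605 = 2841
Policy C (A := 81):
  H = 30
  W = 104
  A = 81
  R = 167 − 30 + 2·104 + 5·81 = 750
  Q = 277 + 6·30 + 81 = 538
  U = 115 + 2·750 − 4·538 = -537
Comparing — Policy A: U=149, Policy B: U=2841, Policy C: U=-537. Highest is 2841 (Policy B).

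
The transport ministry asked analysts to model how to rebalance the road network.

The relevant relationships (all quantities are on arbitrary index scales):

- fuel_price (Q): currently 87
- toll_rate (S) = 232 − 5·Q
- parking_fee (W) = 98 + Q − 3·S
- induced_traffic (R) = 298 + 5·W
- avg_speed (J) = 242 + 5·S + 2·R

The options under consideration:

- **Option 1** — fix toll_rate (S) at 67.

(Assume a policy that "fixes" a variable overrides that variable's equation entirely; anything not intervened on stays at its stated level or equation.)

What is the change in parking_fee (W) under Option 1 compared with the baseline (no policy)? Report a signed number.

-810

Baseline:
  Q = 87
  S = 232 − 5·87 = -203
  W = 98 + 87 − 3·(-203) = 794
Option 1 (S := 67):
  Q = 87
  S = 67
  W = 98 + 87 − 3·67 = -16
Change in W: -16 − 794 = -810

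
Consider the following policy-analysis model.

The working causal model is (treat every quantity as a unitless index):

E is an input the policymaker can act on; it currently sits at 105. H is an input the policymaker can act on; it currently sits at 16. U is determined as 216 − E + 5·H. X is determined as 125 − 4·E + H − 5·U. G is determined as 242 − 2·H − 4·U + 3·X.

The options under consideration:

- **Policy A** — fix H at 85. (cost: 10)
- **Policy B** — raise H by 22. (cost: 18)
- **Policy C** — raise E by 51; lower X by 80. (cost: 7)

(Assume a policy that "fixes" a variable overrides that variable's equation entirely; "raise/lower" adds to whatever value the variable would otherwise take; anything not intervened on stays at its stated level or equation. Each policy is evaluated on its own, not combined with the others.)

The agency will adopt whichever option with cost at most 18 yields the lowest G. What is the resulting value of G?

-10742

Policy A (H := 85):
  E = 105
  H = 85
  U = 216 − 105 + 5·85 = 536
  X = 125 − 4·105 + 85 − 5·536 = -2890
  G = 242 − 2·85 − 4·536 + 3·(-2890) = -10742
Policy B (H + 22):
  E = 105
  H = 16 + 22 = 38
  U = 216 − 105 + 5·38 = 301
  X = 125 − 4·105 + 38 − 5·301 = -1762
  G = 242 − 2·38 − 4·301 + 3·(-1762) = -6324
Policy C (E + 51, X − 80):
  E = 105 + 51 = 156
  H = 16
  U = 216 − 156 + 5·16 = 140
  X = 125 − 4·156 + 16 − 5·140 (−80 from intervention) = -1263
  G = 242 − 2·16 − 4·140 + 3·(-1263) = -4139
Comparing — Policy A: G=-10742, Policy B: G=-6324, Policy C: G=-4139. Lowest is -10742 (Policy A).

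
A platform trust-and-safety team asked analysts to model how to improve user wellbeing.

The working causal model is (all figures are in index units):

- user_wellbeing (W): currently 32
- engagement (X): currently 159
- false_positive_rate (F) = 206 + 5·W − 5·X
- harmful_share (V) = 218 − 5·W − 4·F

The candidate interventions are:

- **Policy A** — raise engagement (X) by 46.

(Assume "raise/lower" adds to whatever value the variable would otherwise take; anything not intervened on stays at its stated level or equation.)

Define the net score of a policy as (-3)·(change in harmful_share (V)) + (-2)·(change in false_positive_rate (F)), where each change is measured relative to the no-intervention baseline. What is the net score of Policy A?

-2300

Baseline:
  W = 32
  X = 159
  F = 206 + 5·32 − 5·159 = -429
  V = 218 − 5·32 − 4·(-429) = 1774
Policy A (X + 46):
  W = 32
  X = 159 + 46 = 205
  F = 206 + 5·32 − 5·205 = -659
  V = 218 − 5·32 − 4·(-659) = 2694
ΔV = 2694 − 1774 = 920; ΔF = -659 − (-429) = -230
Score = (-3)·920 + (-2)·(-230) = -2300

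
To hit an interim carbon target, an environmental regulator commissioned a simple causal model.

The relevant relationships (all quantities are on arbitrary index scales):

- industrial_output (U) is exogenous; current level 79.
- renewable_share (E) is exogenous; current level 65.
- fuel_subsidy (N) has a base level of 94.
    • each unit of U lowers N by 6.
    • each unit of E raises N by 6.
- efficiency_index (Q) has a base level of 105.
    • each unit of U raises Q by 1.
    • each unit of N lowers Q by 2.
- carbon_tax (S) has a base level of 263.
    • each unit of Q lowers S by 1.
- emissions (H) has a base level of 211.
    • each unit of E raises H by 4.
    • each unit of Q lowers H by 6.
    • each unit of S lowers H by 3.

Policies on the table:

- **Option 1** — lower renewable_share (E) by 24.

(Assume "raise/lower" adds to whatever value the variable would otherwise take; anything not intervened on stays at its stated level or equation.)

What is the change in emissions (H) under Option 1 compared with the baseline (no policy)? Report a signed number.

Baseline:
  U = 79
  E = 65
  N = 94 − 6·79 + 6·65 = 10
  Q = 105 + 79 − 2·10 = 164
  S = 263 − 164 = 99
  H = 211 + 4·65 − 6·164 − 3·99 = -810
Option 1 (E − 24):
  U = 79
  E = 65 − 24 = 41
  N = 94 − 6·79 + 6·41 = -134
  Q = 105 + 79 − 2·(-134) = 452
  S = 263 − 452 = -189
  H = 211 + 4·41 − 6·452 − 3·(-189) = -1770
Change in H: -1770 − (-810) = -960

-960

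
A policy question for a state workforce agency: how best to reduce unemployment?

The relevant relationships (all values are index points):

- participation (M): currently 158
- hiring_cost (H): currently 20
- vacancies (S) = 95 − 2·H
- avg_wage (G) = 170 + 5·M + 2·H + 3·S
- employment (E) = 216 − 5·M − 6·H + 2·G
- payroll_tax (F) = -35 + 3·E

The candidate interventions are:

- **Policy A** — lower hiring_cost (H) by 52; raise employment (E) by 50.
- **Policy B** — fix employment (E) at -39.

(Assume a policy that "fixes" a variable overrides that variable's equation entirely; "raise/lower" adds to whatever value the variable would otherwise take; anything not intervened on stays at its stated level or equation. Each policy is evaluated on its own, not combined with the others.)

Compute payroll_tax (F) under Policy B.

-152

Policy B (E := -39):
  M = 158
  H = 20
  S = 95 − 2·20 = 55
  G = 170 + 5·158 + 2·20 + 3·55 = 1165
  E = -39
  F = -35 + 3·(-39) = -152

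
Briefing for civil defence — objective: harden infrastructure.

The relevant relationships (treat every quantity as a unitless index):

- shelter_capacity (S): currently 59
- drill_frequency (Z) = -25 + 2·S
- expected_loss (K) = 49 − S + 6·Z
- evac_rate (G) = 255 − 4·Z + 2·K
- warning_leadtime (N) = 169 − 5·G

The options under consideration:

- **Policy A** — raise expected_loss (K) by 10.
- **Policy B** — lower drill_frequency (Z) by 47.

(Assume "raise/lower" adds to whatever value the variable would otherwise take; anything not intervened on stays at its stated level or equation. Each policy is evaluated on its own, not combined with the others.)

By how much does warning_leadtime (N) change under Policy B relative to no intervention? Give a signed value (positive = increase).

1880

Baseline:
  S = 59
  Z = -25 + 2·59 = 93
  K = 49 − 59 + 6·93 = 548
  G = 255 − 4·93 + 2·548 = 979
  N = 169 − 5·979 = -4726
Policy B (Z − 47):
  S = 59
  Z = -25 + 2·59 (−47 from intervention) = 46
  K = 49 − 59 + 6·46 = 266
  G = 255 − 4·46 + 2·266 = 603
  N = 169 − 5·603 = -2846
Change in N: -2846 − (-4726) = 1880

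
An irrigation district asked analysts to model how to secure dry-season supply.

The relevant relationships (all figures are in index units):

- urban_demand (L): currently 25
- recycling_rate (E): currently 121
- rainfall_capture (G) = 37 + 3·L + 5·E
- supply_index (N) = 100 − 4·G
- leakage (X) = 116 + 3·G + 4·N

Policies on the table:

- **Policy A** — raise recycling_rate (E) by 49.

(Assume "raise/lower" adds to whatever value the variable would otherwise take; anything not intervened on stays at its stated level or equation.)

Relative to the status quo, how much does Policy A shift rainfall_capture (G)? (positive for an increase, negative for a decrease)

Baseline:
  L = 25
  E = 121
  G = 37 + 3·25 + 5·121 = 717
Policy A (E + 49):
  L = 25
  E = 121 + 49 = 170
  G = 37 + 3·25 + 5·170 = 962
Change in G: 962 − 717 = 245

245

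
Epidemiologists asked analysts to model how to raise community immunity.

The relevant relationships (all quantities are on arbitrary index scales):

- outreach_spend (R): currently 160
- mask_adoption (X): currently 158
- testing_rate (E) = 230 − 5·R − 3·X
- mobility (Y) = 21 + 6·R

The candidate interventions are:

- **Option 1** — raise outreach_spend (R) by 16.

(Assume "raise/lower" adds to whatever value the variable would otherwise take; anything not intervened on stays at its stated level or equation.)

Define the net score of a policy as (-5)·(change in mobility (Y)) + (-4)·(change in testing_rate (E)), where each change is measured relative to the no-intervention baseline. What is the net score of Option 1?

Baseline:
  R = 160
  X = 158
  E = 230 − 5·160 − 3·158 = -1044
  Y = 21 + 6·160 = 981
Option 1 (R + 16):
  R = 160 + 16 = 176
  X = 158
  E = 230 − 5·176 − 3·158 = -1124
  Y = 21 + 6·176 = 1077
ΔY = 1077 − 981 = 96; ΔE = -1124 − (-1044) = -80
Score = (-5)·96 + (-4)·(-80) = -160

-160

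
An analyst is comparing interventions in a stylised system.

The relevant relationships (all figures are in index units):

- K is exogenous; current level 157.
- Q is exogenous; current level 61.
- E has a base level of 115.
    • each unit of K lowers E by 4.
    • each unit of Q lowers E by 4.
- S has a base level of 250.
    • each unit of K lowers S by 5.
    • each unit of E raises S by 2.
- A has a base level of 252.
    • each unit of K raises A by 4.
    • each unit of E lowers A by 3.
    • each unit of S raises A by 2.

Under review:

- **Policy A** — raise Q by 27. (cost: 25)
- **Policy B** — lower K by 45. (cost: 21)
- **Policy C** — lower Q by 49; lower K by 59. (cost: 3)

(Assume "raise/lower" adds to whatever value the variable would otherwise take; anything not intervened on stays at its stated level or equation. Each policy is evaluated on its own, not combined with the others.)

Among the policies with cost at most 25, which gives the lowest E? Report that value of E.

-865

Policy A (Q + 27):
  K = 157
  Q = 61 + 27 = 88
  E = 115 − 4·157 − 4·88 = -865
Policy B (K − 45):
  K = 157 − 45 = 112
  Q = 61
  E = 115 − 4·112 − 4·61 = -577
Policy C (Q − 49, K − 59):
  K = 157 − 59 = 98
  Q = 61 − 49 = 12
  E = 115 − 4·98 − 4·12 = -325
Comparing — Policy A: E=-865, Policy B: E=-577, Policy C: E=-325. Lowest is -865 (Policy A).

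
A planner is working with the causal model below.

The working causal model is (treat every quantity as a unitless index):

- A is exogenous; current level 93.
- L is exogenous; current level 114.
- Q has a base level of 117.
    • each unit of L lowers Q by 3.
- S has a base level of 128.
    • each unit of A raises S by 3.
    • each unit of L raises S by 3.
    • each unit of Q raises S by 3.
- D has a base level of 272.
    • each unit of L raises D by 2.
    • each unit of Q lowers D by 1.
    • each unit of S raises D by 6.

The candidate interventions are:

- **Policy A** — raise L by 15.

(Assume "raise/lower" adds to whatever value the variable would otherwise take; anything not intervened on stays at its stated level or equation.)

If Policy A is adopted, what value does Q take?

-270

Policy A (L + 15):
  L = 114 + 15 = 129
  Q = 117 − 3·129 = -270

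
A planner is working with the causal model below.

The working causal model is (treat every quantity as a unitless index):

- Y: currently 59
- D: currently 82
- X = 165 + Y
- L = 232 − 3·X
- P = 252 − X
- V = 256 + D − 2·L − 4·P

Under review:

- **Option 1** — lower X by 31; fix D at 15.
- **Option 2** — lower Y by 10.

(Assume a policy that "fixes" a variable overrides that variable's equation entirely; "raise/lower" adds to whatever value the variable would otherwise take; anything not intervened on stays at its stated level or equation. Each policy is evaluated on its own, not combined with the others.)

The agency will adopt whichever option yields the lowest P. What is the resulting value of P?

Option 1 (X − 31, D := 15):
  Y = 59
  X = 165 + 59 (−31 from intervention) = 193
  P = 252 − 193 = 59
Option 2 (Y − 10):
  Y = 59 − 10 = 49
  X = 165 + 49 = 214
  P = 252 − 214 = 38
Comparing — Option 1: P=59, Option 2: P=38. Lowest is 38 (Option 2).

38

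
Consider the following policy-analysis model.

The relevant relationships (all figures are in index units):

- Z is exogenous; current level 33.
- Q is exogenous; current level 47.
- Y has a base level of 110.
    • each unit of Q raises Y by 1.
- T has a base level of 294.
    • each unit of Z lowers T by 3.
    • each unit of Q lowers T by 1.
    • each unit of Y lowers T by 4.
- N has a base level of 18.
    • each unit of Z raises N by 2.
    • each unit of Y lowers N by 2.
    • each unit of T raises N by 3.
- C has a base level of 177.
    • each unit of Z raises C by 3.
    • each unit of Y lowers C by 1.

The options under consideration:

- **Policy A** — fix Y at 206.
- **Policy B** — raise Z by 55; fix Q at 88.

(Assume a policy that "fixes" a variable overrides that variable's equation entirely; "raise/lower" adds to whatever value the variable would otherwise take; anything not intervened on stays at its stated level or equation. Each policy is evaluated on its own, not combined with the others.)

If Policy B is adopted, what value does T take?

-850

Policy B (Z + 55, Q := 88):
  Z = 33 + 55 = 88
  Q = 88
  Y = 110 + 88 = 198
  T = 294 − 3·88 − 88 − 4·198 = -850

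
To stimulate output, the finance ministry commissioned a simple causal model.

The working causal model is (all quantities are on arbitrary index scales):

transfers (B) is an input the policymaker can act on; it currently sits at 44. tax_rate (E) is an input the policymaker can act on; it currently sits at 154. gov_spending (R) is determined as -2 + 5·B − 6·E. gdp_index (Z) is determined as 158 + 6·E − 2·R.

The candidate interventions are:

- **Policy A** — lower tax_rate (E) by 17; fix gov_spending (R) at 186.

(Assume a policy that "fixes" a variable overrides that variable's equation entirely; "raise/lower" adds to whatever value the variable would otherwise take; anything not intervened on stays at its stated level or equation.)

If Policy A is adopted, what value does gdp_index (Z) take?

Policy A (E − 17, R := 186):
  B = 44
  E = 154 − 17 = 137
  R = 186
  Z = 158 + 6·137 − 2·186 = 608

608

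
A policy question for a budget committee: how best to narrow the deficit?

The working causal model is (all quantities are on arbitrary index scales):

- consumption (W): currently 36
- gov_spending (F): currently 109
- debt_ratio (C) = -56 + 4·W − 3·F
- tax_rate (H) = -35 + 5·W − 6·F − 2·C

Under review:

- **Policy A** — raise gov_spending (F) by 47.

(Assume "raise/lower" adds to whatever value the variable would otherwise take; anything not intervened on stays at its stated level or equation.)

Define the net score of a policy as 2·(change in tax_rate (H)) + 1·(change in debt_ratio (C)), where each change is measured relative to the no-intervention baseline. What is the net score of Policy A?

-141

Baseline:
  W = 36
  F = 109
  C = -56 + 4·36 − 3·109 = -239
  H = -35 + 5·36 − 6·109 − 2·(-239) = -31
Policy A (F + 47):
  W = 36
  F = 109 + 47 = 156
  C = -56 + 4·36 − 3·156 = -380
  H = -35 + 5·36 − 6·156 − 2·(-380) = -31
ΔH = -31 − (-31) = 0; ΔC = -380 − (-239) = -141
Score = 2·0 + 1·(-141) = -141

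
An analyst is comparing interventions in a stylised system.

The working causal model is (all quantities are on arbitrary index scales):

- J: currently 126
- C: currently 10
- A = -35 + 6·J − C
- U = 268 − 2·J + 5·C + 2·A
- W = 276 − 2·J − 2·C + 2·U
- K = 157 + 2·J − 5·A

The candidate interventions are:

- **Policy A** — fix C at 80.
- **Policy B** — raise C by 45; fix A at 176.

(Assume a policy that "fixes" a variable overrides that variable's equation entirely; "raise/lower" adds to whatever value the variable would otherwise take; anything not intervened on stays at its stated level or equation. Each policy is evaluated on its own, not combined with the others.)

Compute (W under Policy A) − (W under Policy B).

Policy A (C := 80):
  J = 126
  C = 80
  A = -35 + 6·126 − 80 = 641
  U = 268 − 2·126 + 5·80 + 2·641 = 1698
  W = 276 − 2·126 − 2·80 + 2·1698 = 3260
Policy B (C + 45, A := 176):
  J = 126
  C = 10 + 45 = 55
  A = 176
  U = 268 − 2·126 + 5·55 + 2·176 = 643
  W = 276 − 2·126 − 2·55 + 2·643 = 1200
W: 3260 − 1200 = 2060

2060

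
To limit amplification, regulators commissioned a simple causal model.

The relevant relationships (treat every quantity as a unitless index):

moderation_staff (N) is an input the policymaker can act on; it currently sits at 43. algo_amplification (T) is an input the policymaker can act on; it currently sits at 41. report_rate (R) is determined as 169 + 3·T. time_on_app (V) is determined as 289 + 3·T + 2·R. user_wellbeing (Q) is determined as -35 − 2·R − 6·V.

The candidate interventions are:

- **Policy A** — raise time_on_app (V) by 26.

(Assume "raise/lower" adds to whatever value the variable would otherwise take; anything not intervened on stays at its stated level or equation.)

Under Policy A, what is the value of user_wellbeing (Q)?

-6751

Policy A (V + 26):
  T = 41
  R = 169 + 3·41 = 292
  V = 289 + 3·41 + 2·292 (+26 from intervention) = 1022
  Q = -35 − 2·292 − 6·1022 = -6751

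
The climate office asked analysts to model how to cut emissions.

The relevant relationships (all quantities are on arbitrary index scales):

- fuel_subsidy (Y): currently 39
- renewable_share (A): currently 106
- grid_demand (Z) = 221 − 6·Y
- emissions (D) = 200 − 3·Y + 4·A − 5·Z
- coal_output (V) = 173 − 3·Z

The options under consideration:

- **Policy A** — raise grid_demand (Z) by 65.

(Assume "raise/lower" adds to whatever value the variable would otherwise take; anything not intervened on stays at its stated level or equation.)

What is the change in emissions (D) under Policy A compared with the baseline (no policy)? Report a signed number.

-325

Baseline:
  Y = 39
  A = 106
  Z = 221 − 6·39 = -13
  D = 200 − 3·39 + 4·106 − 5·(-13) = 572
Policy A (Z + 65):
  Y = 39
  A = 106
  Z = 221 − 6·39 (+65 from intervention) = 52
  D = 200 − 3·39 + 4·106 − 5·52 = 247
Change in D: 247 − 572 = -325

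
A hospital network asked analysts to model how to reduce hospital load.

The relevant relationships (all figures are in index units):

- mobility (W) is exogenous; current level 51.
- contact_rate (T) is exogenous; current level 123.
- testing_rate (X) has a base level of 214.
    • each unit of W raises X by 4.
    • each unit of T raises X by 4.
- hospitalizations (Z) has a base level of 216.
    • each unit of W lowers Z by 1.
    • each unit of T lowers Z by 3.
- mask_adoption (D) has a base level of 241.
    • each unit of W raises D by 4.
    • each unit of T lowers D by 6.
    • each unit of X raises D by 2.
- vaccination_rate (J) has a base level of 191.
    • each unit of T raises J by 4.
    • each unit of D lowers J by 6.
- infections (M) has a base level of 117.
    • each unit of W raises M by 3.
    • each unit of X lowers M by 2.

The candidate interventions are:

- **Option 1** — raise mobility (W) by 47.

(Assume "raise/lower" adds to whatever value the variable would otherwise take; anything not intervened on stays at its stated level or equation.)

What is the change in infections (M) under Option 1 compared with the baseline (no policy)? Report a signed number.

Baseline:
  W = 51
  T = 123
  X = 214 + 4·51 + 4·123 = 910
  M = 117 + 3·51 − 2·910 = -1550
Option 1 (W + 47):
  W = 51 + 47 = 98
  T = 123
  X = 214 + 4·98 + 4·123 = 1098
  M = 117 + 3·98 − 2·1098 = -1785
Change in M: -1785 − (-1550) = -235

-235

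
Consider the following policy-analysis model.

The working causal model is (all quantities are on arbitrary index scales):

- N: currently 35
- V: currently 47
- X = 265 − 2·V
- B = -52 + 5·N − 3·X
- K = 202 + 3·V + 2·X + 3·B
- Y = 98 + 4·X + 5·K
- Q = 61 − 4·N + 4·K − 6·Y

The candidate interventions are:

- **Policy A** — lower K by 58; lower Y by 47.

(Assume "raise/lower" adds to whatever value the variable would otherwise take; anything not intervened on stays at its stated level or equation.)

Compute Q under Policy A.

Policy A (K − 58, Y − 47):
  N = 35
  V = 47
  X = 265 − 2·47 = 171
  B = -52 + 5·35 − 3·171 = -390
  K = 202 + 3·47 + 2·171 + 3·(-390) (−58 from intervention) = -543
  Y = 98 + 4·171 + 5·(-543) (−47 from intervention) = -1980
  Q = 61 − 4·35 + 4·(-543) − 6·(-1980) = 9629

9629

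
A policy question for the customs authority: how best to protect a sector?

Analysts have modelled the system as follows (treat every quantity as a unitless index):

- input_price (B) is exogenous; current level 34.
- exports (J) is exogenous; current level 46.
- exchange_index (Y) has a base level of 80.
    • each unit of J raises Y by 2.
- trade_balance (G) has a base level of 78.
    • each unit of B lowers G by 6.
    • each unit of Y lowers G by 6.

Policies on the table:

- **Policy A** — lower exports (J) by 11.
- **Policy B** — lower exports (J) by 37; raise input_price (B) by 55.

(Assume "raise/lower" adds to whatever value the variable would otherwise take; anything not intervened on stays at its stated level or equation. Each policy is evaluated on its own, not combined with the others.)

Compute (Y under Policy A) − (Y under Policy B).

52

Policy A (J − 11):
  J = 46 − 11 = 35
  Y = 80 + 2·35 = 150
Policy B (J − 37, B + 55):
  J = 46 − 37 = 9
  Y = 80 + 2·9 = 98
Y: 150 − 98 = 52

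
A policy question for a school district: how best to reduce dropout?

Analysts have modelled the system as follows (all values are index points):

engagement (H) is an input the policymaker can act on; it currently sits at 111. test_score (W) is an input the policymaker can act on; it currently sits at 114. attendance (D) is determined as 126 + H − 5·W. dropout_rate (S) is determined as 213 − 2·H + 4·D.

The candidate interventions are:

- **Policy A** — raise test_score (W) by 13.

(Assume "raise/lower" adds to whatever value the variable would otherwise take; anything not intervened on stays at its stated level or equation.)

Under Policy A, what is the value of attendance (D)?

-398

Policy A (W + 13):
  H = 111
  W = 114 + 13 = 127
  D = 126 + 111 − 5·127 = -398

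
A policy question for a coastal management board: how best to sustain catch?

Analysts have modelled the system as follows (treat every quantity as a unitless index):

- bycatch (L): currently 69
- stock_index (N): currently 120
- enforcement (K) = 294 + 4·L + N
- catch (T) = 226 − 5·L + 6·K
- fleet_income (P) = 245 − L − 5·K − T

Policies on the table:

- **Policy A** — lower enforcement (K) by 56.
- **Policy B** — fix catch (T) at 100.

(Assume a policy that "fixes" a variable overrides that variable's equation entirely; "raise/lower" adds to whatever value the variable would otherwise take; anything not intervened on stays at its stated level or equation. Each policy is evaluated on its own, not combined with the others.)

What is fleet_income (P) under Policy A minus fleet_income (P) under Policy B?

-3305

Policy A (K − 56):
  L = 69
  N = 120
  K = 294 + 4·69 + 120 (−56 from intervention) = 634
  T = 226 − 5·69 + 6·634 = 3685
  P = 245 − 69 − 5·634 − 3685 = -6679
Policy B (T := 100):
  L = 69
  N = 120
  K = 294 + 4·69 + 120 = 690
  T = 100
  P = 245 − 69 − 5·690 − 100 = -3374
P: -6679 − (-3374) = -3305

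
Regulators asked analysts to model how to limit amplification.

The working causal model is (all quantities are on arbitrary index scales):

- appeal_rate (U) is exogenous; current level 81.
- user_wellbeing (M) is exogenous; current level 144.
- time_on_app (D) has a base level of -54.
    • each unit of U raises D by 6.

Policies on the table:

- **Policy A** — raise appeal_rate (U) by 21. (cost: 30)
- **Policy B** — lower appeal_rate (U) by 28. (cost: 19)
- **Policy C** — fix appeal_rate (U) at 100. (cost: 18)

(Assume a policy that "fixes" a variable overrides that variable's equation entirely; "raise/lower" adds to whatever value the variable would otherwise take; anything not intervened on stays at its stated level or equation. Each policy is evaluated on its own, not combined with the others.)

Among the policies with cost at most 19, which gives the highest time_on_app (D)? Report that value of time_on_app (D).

Policy B (U − 28):
  U = 81 − 28 = 53
  D = -54 + 6·53 = 264
Policy C (U := 100):
  U = 100
  D = -54 + 6·100 = 546
Comparing — Policy B: D=264, Policy C: D=546. Highest is 546 (Policy C).

546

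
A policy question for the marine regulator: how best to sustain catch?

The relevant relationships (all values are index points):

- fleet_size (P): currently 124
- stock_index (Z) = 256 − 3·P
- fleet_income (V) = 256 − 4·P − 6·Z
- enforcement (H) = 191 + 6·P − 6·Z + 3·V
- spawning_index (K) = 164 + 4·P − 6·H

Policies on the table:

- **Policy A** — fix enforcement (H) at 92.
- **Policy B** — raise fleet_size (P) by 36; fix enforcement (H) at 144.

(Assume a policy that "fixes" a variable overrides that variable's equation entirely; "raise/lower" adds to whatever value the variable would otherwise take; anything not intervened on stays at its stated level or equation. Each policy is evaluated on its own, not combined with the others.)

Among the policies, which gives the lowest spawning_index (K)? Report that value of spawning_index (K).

Policy A (H := 92):
  P = 124
  Z = 256 − 3·124 = -116
  V = 256 − 4·124 − 6·(-116) = 456
  H = 92
  K = 164 + 4·124 − 6·92 = 108
Policy B (P + 36, H := 144):
  P = 124 + 36 = 160
  Z = 256 − 3·160 = -224
  V = 256 − 4·160 − 6·(-224) = 960
  H = 144
  K = 164 + 4·160 − 6·144 = -60
Comparing — Policy A: K=108, Policy B: K=-60. Lowest is -60 (Policy B).

-60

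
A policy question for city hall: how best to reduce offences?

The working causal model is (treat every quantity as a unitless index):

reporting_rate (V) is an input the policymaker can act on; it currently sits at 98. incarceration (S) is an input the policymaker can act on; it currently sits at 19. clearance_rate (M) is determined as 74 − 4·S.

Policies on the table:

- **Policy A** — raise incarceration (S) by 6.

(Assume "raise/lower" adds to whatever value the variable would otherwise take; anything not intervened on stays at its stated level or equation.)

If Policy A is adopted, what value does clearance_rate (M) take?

Policy A (S + 6):
  S = 19 + 6 = 25
  M = 74 − 4·25 = -26

-26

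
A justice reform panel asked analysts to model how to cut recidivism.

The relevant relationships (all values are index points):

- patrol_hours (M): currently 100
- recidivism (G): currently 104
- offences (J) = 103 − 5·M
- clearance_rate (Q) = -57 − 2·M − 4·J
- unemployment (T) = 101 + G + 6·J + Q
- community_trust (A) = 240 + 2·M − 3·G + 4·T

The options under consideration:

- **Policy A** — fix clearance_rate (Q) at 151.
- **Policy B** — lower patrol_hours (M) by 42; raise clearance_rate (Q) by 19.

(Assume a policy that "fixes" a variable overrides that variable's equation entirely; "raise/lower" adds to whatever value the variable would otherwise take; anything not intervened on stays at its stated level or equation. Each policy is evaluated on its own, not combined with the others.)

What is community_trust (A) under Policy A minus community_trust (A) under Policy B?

Policy A (Q := 151):
  M = 100
  G = 104
  J = 103 − 5·100 = -397
  Q = 151
  T = 101 + 104 + 6·(-397) + 151 = -2026
  A = 240 + 2·100 − 3·104 + 4·(-2026) = -7976
Policy B (M − 42, Q + 19):
  M = 100 − 42 = 58
  G = 104
  J = 103 − 5·58 = -187
  Q = -57 − 2·58 − 4·(-187) (+19 from intervention) = 594
  T = 101 + 104 + 6·(-187) + 594 = -323
  A = 240 + 2·58 − 3·104 + 4·(-323) = -1248
A: -7976 − (-1248) = -6728

-6728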